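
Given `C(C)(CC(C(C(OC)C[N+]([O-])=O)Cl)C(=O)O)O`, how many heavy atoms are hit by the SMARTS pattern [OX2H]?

2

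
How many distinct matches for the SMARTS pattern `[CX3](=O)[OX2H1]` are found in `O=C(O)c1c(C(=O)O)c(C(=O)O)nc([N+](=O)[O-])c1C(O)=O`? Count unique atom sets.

[CX3](=O)[OX2H1] is the SMARTS for a carboxylic acid: an sp2 carbon double-bonded to O and single-bonded to an -OH oxygen.
The molecule carries 4 separate instances of a carboxylic acid group (-C(=O)OH) meeting every constraint; each maps to a distinct set of atoms, giving 4 matches.

4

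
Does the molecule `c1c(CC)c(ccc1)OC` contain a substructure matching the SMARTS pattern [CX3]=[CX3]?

No

The pattern [CX3]=[CX3] describes a non-aromatic C=C double bond between two sp2 carbons — an alkene.
The closest candidate here is an ethyl group (-CH2CH3), but its C-C bond is a single bond between CX4 carbons, not CX3=CX3. No other fragment satisfies the full query, so there is no match.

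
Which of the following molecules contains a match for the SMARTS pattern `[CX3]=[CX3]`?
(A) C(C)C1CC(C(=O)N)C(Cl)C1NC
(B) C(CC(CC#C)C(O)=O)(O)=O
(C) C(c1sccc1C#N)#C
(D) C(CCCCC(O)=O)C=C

D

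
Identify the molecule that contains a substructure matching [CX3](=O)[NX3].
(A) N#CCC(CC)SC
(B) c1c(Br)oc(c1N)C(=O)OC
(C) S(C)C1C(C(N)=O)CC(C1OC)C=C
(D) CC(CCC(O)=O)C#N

C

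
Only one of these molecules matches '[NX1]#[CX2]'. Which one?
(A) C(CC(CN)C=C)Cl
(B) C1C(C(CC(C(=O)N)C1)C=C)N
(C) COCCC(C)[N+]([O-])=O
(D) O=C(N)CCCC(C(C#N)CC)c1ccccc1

D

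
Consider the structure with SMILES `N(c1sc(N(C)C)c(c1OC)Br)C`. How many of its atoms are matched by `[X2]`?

The query [X2] means: any atom with exactly two total connections (bonds + H).
Check the 13 heavy atoms by environment: 1× s (aromatic, X2) → match; 4× c (aromatic, X3) → no; 2× N (X3) → no; 4× C (X4) → no; 1× O (X2) → match; 1× Br (X1) → no.
Summing the matching environments: 1 + 1 = 2 matching atoms.

2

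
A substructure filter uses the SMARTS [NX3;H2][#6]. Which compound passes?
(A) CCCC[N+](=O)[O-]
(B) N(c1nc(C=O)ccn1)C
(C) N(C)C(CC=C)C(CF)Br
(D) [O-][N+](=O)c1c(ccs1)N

[NX3;H2][#6] describes a trivalent nitrogen with two H attached to carbon (a primary amine).
(A) has a nitro group (-[N+](=O)[O-]) but the nitrogen is [N+] with no H, not NX3H2.
(B) has an N-methylamino group (-NHCH3) but the nitrogen bears two carbons and only one H (H1), not H2.
(C) has an N-methylamino group (-NHCH3) but the nitrogen bears two carbons and only one H (H1), not H2.
(D) contains a primary amino group (-NH2), which satisfies every atom and bond constraint.
So the answer is (D).

D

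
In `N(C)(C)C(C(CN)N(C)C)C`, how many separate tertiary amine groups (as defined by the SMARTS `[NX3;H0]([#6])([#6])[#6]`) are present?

2

[NX3;H0]([#6])([#6])[#6] is the SMARTS for a tertiary amine: a trivalent nitrogen with no H, bonded to three carbons.
The molecule carries 2 separate instances of a dimethylamino group (-N(CH3)2) meeting every constraint; each maps to a distinct set of atoms, giving 2 matches.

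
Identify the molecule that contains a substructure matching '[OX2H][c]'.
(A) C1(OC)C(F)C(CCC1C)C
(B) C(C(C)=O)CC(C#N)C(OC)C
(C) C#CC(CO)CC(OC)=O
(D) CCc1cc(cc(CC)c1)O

[OX2H][c] describes a hydroxyl oxygen attached to an aromatic carbon (a phenol).
(A) has a methoxy ether (-OCH3) but the oxygen has H0, not H1.
(B) has a methoxy ether (-OCH3) but the oxygen has H0, not H1.
(C) has a hydroxyl group (-OH) but the -OH is on an aliphatic carbon, not an aromatic c.
(D) contains a hydroxyl group (-OH), which satisfies every atom and bond constraint.
So the answer is (D).

D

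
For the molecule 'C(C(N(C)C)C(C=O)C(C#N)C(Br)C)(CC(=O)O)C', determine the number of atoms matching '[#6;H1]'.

6

The query [#6;H1] means: any carbon bearing exactly one hydrogen.
Check the 19 heavy atoms by environment: 1× C (H2) → no; 6× C (H1) → match; 4× C (H3) → no; 2× N (H0) → no; 2× O (H0) → no; 1× Br (H0) → no; 2× C (H0) → no; 1× O (H1) → no.
That gives 6 matching atoms.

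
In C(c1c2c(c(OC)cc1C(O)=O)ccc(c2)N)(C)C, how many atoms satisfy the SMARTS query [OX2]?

The query [OX2] means: aliphatic oxygen with two total connections — ether, hydroxyl, or ester single-bond O.
Check the 19 heavy atoms by environment: 10× c (aromatic, X3) → no; 2× O (X2) → match; 4× C (X4) → no; 1× C (X3) → no; 1× O (X1) → no; 1× N (X3) → no.
That gives 2 matching atoms.

2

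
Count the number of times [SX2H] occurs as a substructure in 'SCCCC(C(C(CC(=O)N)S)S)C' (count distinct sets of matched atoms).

3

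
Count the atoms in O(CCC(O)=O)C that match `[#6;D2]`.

2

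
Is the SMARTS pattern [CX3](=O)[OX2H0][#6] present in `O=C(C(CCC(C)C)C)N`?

No

The pattern [CX3](=O)[OX2H0][#6] describes a carbonyl carbon bonded to an oxygen that is itself bonded to carbon (no H on that O) — an ester.
The closest candidate here is a primary amide (-C(=O)NH2), but the carbonyl is bonded to N, not to an O-C linkage. No other fragment satisfies the full query, so there is no match.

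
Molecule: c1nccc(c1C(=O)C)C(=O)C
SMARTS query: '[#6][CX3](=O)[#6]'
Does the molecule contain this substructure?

Yes

The pattern [#6][CX3](=O)[#6] describes a carbonyl carbon (no H) flanked by two carbons — a ketone.
The molecule carries an acetyl/ketone group (-C(=O)CH3), whose atoms satisfy every constraint of the query, so the pattern matches.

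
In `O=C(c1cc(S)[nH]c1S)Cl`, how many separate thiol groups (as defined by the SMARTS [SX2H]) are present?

2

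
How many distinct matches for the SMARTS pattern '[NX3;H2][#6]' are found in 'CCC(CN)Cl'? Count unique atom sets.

[NX3;H2][#6] is the SMARTS for a primary amine: a trivalent nitrogen with two H attached to carbon.
Exactly one fragment in the molecule meets all constraints, giving 1 match.

1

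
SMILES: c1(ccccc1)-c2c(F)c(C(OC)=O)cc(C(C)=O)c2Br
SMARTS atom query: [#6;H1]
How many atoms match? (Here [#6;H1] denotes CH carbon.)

6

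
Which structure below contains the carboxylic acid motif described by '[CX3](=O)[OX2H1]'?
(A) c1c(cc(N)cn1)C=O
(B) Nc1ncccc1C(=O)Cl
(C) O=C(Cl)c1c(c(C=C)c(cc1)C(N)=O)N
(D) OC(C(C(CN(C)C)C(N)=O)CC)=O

[CX3](=O)[OX2H1] describes an sp2 carbon double-bonded to O and single-bonded to an -OH oxygen (a carboxylic acid).
(A) has an aldehyde (-CHO) but there is no singly-bonded oxygen on the carbonyl carbon.
(B) has an acyl chloride (-C(=O)Cl) but the carbonyl is bonded to Cl, not to an -OH oxygen.
(C) has an acyl chloride (-C(=O)Cl) but the carbonyl is bonded to Cl, not to an -OH oxygen.
(D) contains a carboxylic acid group (-C(=O)OH), which satisfies every atom and bond constraint.
So the answer is (D).

D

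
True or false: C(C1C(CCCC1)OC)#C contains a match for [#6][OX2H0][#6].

The pattern [#6][OX2H0][#6] describes an aliphatic oxygen bridging two carbons with no H on the oxygen — an ether.
The molecule carries a methoxy ether (-OCH3), whose atoms satisfy every constraint of the query, so the pattern matches.

True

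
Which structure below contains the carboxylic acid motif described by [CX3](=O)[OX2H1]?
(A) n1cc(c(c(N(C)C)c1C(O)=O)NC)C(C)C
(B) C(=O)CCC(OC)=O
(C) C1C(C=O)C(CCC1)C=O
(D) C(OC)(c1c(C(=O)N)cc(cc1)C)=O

[CX3](=O)[OX2H1] describes an sp2 carbon double-bonded to O and single-bonded to an -OH oxygen (a carboxylic acid).
(A) contains a carboxylic acid group (-C(=O)OH), which satisfies every atom and bond constraint.
(B) has a methyl-ester group (-C(=O)OCH3) but the singly-bonded O has no H (OX2H0, not OX2H1).
(C) has an aldehyde (-CHO) but there is no singly-bonded oxygen on the carbonyl carbon.
(D) has a methyl-ester group (-C(=O)OCH3) but the singly-bonded O has no H (OX2H0, not OX2H1).
So the answer is (A).

A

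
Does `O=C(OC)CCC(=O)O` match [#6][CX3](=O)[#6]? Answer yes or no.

The pattern [#6][CX3](=O)[#6] describes a carbonyl carbon (no H) flanked by two carbons — a ketone.
The closest candidate here is a carboxylic acid group (-C(=O)OH), but one neighbour of the carbonyl carbon is O, not C. No other fragment satisfies the full query, so there is no match.

No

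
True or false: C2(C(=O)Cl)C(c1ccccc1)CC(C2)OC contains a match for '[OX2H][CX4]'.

The pattern [OX2H][CX4] describes a hydroxyl oxygen bound to an sp3 (X4) carbon — an aliphatic alcohol.
The closest candidate here is a methoxy ether (-OCH3), but the oxygen has H0 (ether), not H1. No other fragment satisfies the full query, so there is no match.

False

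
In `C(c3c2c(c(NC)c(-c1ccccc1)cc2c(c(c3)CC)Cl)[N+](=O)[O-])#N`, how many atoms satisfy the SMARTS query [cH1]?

7

Check the 26 heavy atoms by environment: 9× c (aromatic, H0) → no; 7× c (aromatic, H1) → match; 1× N (H1) → no; 2× C (H3) → no; 1× C (H2) → no; 1× C (H0) → no; 1× N (H0) → no; 1× N (charge +1, H0) → no; 1× O (charge -1, H0) → no; 1× O (H0) → no; 1× Cl (H0) → no.
That gives 7 matching atoms.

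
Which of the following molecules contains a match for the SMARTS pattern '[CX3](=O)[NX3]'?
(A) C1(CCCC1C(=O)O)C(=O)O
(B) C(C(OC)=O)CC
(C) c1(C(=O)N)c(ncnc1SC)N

C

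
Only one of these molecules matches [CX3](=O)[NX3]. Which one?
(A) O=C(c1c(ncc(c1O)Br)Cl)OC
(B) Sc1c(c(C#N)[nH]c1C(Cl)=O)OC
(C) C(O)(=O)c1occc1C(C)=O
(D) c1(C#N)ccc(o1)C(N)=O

D

[CX3](=O)[NX3] describes a carbonyl carbon bonded to a trivalent nitrogen (an amide).
(A) has a methyl-ester group (-C(=O)OCH3) but the carbonyl is bonded to O, not to an NX3 nitrogen.
(B) has a nitrile (-C#N) but the nitrile N is NX1 (triple-bonded), not NX3.
(C) has a carboxylic acid group (-C(=O)OH) but the carbonyl is bonded to O, not to an NX3 nitrogen.
(D) contains a primary amide (-C(=O)NH2), which satisfies every atom and bond constraint.
So the answer is (D).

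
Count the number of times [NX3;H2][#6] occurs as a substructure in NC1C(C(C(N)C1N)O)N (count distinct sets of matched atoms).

4

[NX3;H2][#6] is the SMARTS for a primary amine: a trivalent nitrogen with two H attached to carbon.
The molecule carries 4 separate instances of a primary amino group (-NH2) meeting every constraint; each maps to a distinct set of atoms, giving 4 matches.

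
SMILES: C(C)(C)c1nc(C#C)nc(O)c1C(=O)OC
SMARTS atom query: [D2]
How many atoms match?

4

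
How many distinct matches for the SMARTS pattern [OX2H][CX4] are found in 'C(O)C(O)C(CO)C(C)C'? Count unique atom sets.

[OX2H][CX4] is the SMARTS for an aliphatic alcohol: a hydroxyl oxygen bound to an sp3 (X4) carbon.
The molecule carries 3 separate instances of a hydroxyl group (-OH) meeting every constraint; each maps to a distinct set of atoms, giving 3 matches.

3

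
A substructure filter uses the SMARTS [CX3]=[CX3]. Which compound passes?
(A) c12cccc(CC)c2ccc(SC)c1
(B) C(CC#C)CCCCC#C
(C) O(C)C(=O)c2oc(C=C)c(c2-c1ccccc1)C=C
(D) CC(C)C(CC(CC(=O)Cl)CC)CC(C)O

[CX3]=[CX3] describes a non-aromatic C=C double bond between two sp2 carbons (an alkene).
(A) has an ethyl group (-CH2CH3) but its C-C bond is a single bond between CX4 carbons, not CX3=CX3.
(B) has an ethynyl group (-C#CH) but the C-C bond is a triple bond, not a double bond.
(C) contains a vinyl group (-CH=CH2), which satisfies every atom and bond constraint.
(D) has an ethyl group (-CH2CH3) but its C-C bond is a single bond between CX4 carbons, not CX3=CX3.
So the answer is (C).

C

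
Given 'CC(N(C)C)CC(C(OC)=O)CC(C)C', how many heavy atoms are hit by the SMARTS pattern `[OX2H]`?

The query [OX2H] means: aliphatic oxygen with two connections, one of which is H — an -OH oxygen.
Check the 15 heavy atoms by environment: 6× C (H3, X4) → no; 3× C (H1, X4) → no; 2× C (H2, X4) → no; 1× N (H0, X3) → no; 1× C (H0, X3) → no; 1× O (H0, X1) → no; 1× O (H0, X2) → no.
No environment satisfies the query, so 0 matching atoms.

0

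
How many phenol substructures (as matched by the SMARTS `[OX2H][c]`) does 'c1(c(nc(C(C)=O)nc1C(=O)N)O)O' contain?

[OX2H][c] is the SMARTS for a phenol: a hydroxyl oxygen attached to an aromatic carbon.
The molecule carries 2 separate instances of a hydroxyl group (-OH) meeting every constraint; each maps to a distinct set of atoms, giving 2 matches.

2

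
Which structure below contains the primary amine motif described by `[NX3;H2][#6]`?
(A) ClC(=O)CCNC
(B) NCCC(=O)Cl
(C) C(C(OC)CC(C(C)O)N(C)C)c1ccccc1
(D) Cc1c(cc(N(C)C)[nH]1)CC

[NX3;H2][#6] describes a trivalent nitrogen with two H attached to carbon (a primary amine).
(A) has an N-methylamino group (-NHCH3) but the nitrogen bears two carbons and only one H (H1), not H2.
(B) contains a primary amino group (-NH2), which satisfies every atom and bond constraint.
(C) has a dimethylamino group (-N(CH3)2) but the nitrogen has H0, not H2.
(D) has a dimethylamino group (-N(CH3)2) but the nitrogen has H0, not H2.
So the answer is (B).

B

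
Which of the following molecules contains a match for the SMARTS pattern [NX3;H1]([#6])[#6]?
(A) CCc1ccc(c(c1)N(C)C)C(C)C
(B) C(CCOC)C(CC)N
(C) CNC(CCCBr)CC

[NX3;H1]([#6])[#6] describes a trivalent nitrogen with one H, bonded to two carbons (a secondary amine).
(A) has a dimethylamino group (-N(CH3)2) but the nitrogen has H0, not H1.
(B) has a primary amino group (-NH2) but the nitrogen has H2 and only one carbon neighbour.
(C) contains an N-methylamino group (-NHCH3), which satisfies every atom and bond constraint.
So the answer is (C).

C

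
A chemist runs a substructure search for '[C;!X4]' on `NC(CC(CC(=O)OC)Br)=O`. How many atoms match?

The query [C;!X4] means: aliphatic carbon that does not have four total connections.
Check the 11 heavy atoms by environment: 4× C (X4) → no; 2× C (X3) → match; 2× O (X1) → no; 1× O (X2) → no; 1× Br (X1) → no; 1× N (X3) → no.
That gives 2 matching atoms.

2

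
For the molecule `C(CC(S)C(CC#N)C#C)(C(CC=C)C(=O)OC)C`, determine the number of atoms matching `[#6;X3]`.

3

The query [#6;X3] means: any carbon (aromatic or not) with three total connections.
Check the 19 heavy atoms by environment: 9× C (X4) → no; 3× C (X3) → match; 3× C (X2) → no; 1× N (X1) → no; 1× O (X1) → no; 1× O (X2) → no; 1× S (X2) → no.
That gives 3 matching atoms.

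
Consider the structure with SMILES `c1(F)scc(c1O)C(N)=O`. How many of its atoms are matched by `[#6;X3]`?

The query [#6;X3] means: any carbon (aromatic or not) with three total connections.
Check the 10 heavy atoms by environment: 1× s (aromatic, X2) → no; 4× c (aromatic, X3) → match; 1× O (X2) → no; 1× C (X3) → match; 1× O (X1) → no; 1× N (X3) → no; 1× F (X1) → no.
Summing the matching environments: 4 + 1 = 5 matching atoms.

5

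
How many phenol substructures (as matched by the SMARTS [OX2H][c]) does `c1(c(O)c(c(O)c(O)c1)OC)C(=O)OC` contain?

3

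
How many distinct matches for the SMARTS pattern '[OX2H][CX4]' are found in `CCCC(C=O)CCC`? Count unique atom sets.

0

[OX2H][CX4] is the SMARTS for an aliphatic alcohol: a hydroxyl oxygen bound to an sp3 (X4) carbon.
No fragment in the molecule satisfies every constraint, giving 0 matches.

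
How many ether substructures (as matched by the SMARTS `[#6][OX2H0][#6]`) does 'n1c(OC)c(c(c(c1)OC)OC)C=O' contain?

3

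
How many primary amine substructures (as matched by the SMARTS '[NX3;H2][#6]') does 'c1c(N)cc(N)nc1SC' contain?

2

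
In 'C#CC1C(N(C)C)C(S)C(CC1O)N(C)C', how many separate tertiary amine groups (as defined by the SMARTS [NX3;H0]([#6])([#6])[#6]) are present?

2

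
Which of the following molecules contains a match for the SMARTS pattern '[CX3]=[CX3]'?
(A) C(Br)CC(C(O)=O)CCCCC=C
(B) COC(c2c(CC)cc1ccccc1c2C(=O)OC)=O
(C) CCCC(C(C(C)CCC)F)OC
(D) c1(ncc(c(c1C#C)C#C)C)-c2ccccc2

[CX3]=[CX3] describes a non-aromatic C=C double bond between two sp2 carbons (an alkene).
(A) contains a vinyl group (-CH=CH2), which satisfies every atom and bond constraint.
(B) has an ethyl group (-CH2CH3) but its C-C bond is a single bond between CX4 carbons, not CX3=CX3.
(C) has an ethyl group (-CH2CH3) but its C-C bond is a single bond between CX4 carbons, not CX3=CX3.
(D) has an ethynyl group (-C#CH) but the C-C bond is a triple bond, not a double bond.
So the answer is (A).

A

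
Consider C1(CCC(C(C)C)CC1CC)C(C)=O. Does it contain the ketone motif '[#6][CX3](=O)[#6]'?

Yes

The pattern [#6][CX3](=O)[#6] describes a carbonyl carbon (no H) flanked by two carbons — a ketone.
The molecule carries an acetyl/ketone group (-C(=O)CH3), whose atoms satisfy every constraint of the query, so the pattern matches.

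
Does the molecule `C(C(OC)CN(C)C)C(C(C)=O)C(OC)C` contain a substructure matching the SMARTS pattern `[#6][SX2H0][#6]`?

The pattern [#6][SX2H0][#6] describes an aliphatic sulfur bridging two carbons with no H on the sulfur — a thioether.
The closest candidate here is a methoxy ether (-OCH3), but the bridging atom is O, not S. No other fragment satisfies the full query, so there is no match.

No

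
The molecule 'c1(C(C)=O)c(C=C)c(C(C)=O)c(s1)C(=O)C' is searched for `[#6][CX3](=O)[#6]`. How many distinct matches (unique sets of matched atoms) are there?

[#6][CX3](=O)[#6] is the SMARTS for a ketone: a carbonyl carbon (no H) flanked by two carbons.
The molecule carries 3 separate instances of an acetyl/ketone group (-C(=O)CH3) meeting every constraint; each maps to a distinct set of atoms, giving 3 matches.

3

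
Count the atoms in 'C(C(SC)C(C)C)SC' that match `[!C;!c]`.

The query [!C;!c] means: neither aliphatic nor aromatic carbon — same as [!#6].
Check the 9 heavy atoms by environment: 7× C → no; 2× S → match.
That gives 2 matching atoms.

2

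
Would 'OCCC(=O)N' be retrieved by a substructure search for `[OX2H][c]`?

The pattern [OX2H][c] describes a hydroxyl oxygen attached to an aromatic carbon — a phenol.
The closest candidate here is a hydroxyl group (-OH), but the -OH is on an aliphatic carbon, not an aromatic c. No other fragment satisfies the full query, so there is no match.

No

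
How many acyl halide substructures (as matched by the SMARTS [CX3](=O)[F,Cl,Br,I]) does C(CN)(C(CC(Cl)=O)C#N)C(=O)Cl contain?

2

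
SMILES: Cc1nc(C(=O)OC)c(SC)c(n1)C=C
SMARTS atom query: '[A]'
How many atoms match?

The query [A] means: A matches any aliphatic (non-aromatic) heavy atom.
Check the 15 heavy atoms by environment: 2× n (aromatic) → no; 4× c (aromatic) → no; 6× C → match; 2× O → match; 1× S → match.
Summing the matching environments: 6 + 2 + 1 = 9 matching atoms.

9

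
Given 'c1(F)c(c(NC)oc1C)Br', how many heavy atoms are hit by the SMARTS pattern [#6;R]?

4

The query [#6;R] means: carbon that is part of a ring.
Check the 10 heavy atoms by environment: 1× o (aromatic, in 5-ring) → no; 4× c (aromatic, in 5-ring) → match; 1× F (acyclic) → no; 1× Br (acyclic) → no; 1× N (acyclic) → no; 2× C (acyclic) → no.
That gives 4 matching atoms.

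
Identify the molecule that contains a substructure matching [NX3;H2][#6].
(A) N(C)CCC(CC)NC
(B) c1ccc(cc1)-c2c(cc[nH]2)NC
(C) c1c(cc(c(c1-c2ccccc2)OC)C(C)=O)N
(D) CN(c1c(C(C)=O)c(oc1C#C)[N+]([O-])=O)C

C

[NX3;H2][#6] describes a trivalent nitrogen with two H attached to carbon (a primary amine).
(A) has an N-methylamino group (-NHCH3) but the nitrogen bears two carbons and only one H (H1), not H2.
(B) has an N-methylamino group (-NHCH3) but the nitrogen bears two carbons and only one H (H1), not H2.
(C) contains a primary amino group (-NH2), which satisfies every atom and bond constraint.
(D) has a nitro group (-[N+](=O)[O-]) but the nitrogen is [N+] with no H, not NX3H2.
So the answer is (C).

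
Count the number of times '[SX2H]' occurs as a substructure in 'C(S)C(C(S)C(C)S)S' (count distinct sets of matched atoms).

4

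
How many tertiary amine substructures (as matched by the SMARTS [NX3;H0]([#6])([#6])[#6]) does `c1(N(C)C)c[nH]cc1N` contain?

1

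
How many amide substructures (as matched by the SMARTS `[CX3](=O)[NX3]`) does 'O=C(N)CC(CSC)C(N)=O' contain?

2

[CX3](=O)[NX3] is the SMARTS for an amide: a carbonyl carbon bonded to a trivalent nitrogen.
The molecule carries 2 separate instances of a primary amide (-C(=O)NH2) meeting every constraint; each maps to a distinct set of atoms, giving 2 matches.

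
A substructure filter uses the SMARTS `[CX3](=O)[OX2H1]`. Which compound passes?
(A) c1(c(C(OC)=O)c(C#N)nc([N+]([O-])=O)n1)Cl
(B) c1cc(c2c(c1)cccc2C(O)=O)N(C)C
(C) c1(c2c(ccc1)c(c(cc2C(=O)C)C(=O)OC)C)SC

[CX3](=O)[OX2H1] describes an sp2 carbon double-bonded to O and single-bonded to an -OH oxygen (a carboxylic acid).
(A) has a methyl-ester group (-C(=O)OCH3) but the singly-bonded O has no H (OX2H0, not OX2H1).
(B) contains a carboxylic acid group (-C(=O)OH), which satisfies every atom and bond constraint.
(C) has a methyl-ester group (-C(=O)OCH3) but the singly-bonded O has no H (OX2H0, not OX2H1).
So the answer is (B).

B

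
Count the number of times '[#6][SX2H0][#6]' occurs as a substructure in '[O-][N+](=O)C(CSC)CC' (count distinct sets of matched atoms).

1

[#6][SX2H0][#6] is the SMARTS for a thioether: an aliphatic sulfur bridging two carbons with no H on the sulfur.
Exactly one fragment in the molecule meets all constraints, giving 1 match.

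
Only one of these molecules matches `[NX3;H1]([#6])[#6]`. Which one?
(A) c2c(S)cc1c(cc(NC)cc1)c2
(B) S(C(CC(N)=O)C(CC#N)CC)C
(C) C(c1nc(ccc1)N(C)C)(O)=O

A

[NX3;H1]([#6])[#6] describes a trivalent nitrogen with one H, bonded to two carbons (a secondary amine).
(A) contains an N-methylamino group (-NHCH3), which satisfies every atom and bond constraint.
(B) has a primary amide (-C(=O)NH2) but the -C(=O)NH2 nitrogen has H2, not H1.
(C) has a dimethylamino group (-N(CH3)2) but the nitrogen has H0, not H1.
So the answer is (A).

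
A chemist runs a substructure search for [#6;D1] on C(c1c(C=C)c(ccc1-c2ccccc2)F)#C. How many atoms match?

The query [#6;D1] means: carbon bonded to exactly one heavy atom.
Check the 17 heavy atoms by environment: 5× c (aromatic, D3) → no; 7× c (aromatic, D2) → no; 1× F (D1) → no; 2× C (D2) → no; 2× C (D1) → match.
That gives 2 matching atoms.

2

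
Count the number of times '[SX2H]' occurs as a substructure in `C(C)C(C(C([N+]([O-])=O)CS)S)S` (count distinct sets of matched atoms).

3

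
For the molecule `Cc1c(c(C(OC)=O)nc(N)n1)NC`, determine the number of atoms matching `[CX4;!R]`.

The query [CX4;!R] means: aliphatic carbon with four total connections, not in a ring.
Check the 14 heavy atoms by environment: 2× n (aromatic, X2, in 6-ring) → no; 4× c (aromatic, X3, in 6-ring) → no; 2× N (X3, acyclic) → no; 1× C (X3, acyclic) → no; 1× O (X1, acyclic) → no; 1× O (X2, acyclic) → no; 3× C (X4, acyclic) → match.
That gives 3 matching atoms.

3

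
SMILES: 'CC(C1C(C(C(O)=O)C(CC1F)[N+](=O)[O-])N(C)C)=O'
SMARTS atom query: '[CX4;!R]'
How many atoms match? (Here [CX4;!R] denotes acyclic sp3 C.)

3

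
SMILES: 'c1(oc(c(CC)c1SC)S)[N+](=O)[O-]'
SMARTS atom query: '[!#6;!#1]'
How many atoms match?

6

The query [!#6;!#1] means: not carbon and not hydrogen — any heteroatom.
Check the 13 heavy atoms by environment: 1× o (aromatic) → match; 4× c (aromatic) → no; 2× S → match; 3× C → no; 1× N (charge +1) → match; 1× O (charge -1) → match; 1× O → match.
Summing the matching environments: 1 + 2 + 1 + 1 + 1 = 6 matching atoms.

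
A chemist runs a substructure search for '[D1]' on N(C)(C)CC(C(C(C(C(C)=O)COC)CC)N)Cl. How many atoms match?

The query [D1] means: atom with exactly one heavy-atom neighbour (degree 1).
Check the 18 heavy atoms by environment: 3× C (D2) → no; 5× C (D3) → no; 1× O (D2) → no; 5× C (D1) → match; 1× N (D1) → match; 1× O (D1) → match; 1× Cl (D1) → match; 1× N (D3) → no.
Summing the matching environments: 5 + 1 + 1 + 1 = 8 matching atoms.

8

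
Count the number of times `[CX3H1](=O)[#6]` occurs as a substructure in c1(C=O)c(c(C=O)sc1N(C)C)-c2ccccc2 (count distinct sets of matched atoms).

2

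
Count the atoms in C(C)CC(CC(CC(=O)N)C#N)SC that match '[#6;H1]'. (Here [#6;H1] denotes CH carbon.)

Check the 14 heavy atoms by environment: 4× C (H2) → no; 2× C (H1) → match; 2× C (H3) → no; 2× C (H0) → no; 1× O (H0) → no; 1× N (H2) → no; 1× N (H0) → no; 1× S (H0) → no.
That gives 2 matching atoms.

2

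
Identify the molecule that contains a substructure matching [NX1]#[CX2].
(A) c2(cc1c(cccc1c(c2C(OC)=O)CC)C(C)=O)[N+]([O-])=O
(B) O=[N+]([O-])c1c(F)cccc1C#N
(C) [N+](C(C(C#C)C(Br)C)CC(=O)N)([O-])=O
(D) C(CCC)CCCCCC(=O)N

B

[NX1]#[CX2] describes a nitrogen triple-bonded to a two-connected carbon (a nitrile).
(A) has a nitro group (-[N+](=O)[O-]) but there is no C#N triple bond.
(B) contains a nitrile (-C#N), which satisfies every atom and bond constraint.
(C) has a nitro group (-[N+](=O)[O-]) but there is no C#N triple bond.
(D) has a primary amide (-C(=O)NH2) but the nitrogen is NX3, not NX1.
So the answer is (B).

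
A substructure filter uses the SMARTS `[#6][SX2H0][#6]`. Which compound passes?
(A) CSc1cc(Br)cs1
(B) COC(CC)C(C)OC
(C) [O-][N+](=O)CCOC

[#6][SX2H0][#6] describes an aliphatic sulfur bridging two carbons with no H on the sulfur (a thioether).
(A) contains a methylthio ether (-SCH3), which satisfies every atom and bond constraint.
(B) has a methoxy ether (-OCH3) but the bridging atom is O, not S.
(C) has a methoxy ether (-OCH3) but the bridging atom is O, not S.
So the answer is (A).

A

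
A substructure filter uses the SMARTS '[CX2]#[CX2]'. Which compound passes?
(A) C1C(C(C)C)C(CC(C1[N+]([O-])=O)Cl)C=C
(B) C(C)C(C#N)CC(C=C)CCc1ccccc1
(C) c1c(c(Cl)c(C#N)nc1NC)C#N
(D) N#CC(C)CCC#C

D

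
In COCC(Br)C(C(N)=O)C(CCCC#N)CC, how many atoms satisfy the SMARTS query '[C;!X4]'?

2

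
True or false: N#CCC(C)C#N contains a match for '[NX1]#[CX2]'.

The pattern [NX1]#[CX2] describes a nitrogen triple-bonded to a two-connected carbon — a nitrile.
The molecule carries a nitrile (-C#N), whose atoms satisfy every constraint of the query, so the pattern matches.

True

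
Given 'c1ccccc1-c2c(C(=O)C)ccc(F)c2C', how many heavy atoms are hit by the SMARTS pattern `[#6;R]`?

Check the 17 heavy atoms by environment: 12× c (aromatic, in 6-ring) → match; 3× C (acyclic) → no; 1× F (acyclic) → no; 1× O (acyclic) → no.
That gives 12 matching atoms.

12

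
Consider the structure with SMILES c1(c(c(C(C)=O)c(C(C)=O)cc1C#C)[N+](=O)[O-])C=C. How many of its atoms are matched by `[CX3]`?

4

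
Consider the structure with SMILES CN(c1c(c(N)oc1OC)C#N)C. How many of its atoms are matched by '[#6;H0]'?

5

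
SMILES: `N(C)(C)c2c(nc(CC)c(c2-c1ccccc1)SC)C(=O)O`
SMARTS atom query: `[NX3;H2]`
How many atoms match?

0

The query [NX3;H2] means: aliphatic N with 3 total connections, two of them H — an -NH2 nitrogen (amine or amide).
Check the 22 heavy atoms by environment: 1× n (aromatic, H0, X2) → no; 6× c (aromatic, H0, X3) → no; 1× N (H0, X3) → no; 4× C (H3, X4) → no; 5× c (aromatic, H1, X3) → no; 1× C (H0, X3) → no; 1× O (H0, X1) → no; 1× O (H1, X2) → no; 1× S (H0, X2) → no; 1× C (H2, X4) → no.
No environment satisfies the query, so 0 matching atoms.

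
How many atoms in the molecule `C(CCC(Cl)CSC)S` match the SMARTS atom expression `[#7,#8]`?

0

The query [#7,#8] means: nitrogen or oxygen (comma = OR).
Check the 9 heavy atoms by environment: 6× C → no; 2× S → no; 1× Cl → no.
No environment satisfies the query, so 0 matching atoms.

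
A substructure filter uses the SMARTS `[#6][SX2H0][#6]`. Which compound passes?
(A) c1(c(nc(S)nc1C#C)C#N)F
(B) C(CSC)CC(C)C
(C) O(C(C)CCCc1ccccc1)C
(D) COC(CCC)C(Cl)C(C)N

B

[#6][SX2H0][#6] describes an aliphatic sulfur bridging two carbons with no H on the sulfur (a thioether).
(A) has a thiol (-SH) but the sulfur has H1, not H0 bridging two carbons.
(B) contains a methylthio ether (-SCH3), which satisfies every atom and bond constraint.
(C) has a methoxy ether (-OCH3) but the bridging atom is O, not S.
(D) has a methoxy ether (-OCH3) but the bridging atom is O, not S.
So the answer is (B).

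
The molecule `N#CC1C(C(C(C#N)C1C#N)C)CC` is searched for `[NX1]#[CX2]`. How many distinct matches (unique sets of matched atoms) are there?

[NX1]#[CX2] is the SMARTS for a nitrile: a nitrogen triple-bonded to a two-connected carbon.
The molecule carries 3 separate instances of a nitrile (-C#N) meeting every constraint; each maps to a distinct set of atoms, giving 3 matches.

3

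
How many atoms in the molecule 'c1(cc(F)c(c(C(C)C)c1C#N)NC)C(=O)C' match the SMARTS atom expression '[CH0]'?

The query [CH0] means: aliphatic carbon with no attached hydrogen.
Check the 17 heavy atoms by environment: 5× c (aromatic, H0) → no; 1× c (aromatic, H1) → no; 1× N (H1) → no; 4× C (H3) → no; 1× C (H1) → no; 1× F (H0) → no; 2× C (H0) → match; 1× N (H0) → no; 1× O (H0) → no.
That gives 2 matching atoms.

2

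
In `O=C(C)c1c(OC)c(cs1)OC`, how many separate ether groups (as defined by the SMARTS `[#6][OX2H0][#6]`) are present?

2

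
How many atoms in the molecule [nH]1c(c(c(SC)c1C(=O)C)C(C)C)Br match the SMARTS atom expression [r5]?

5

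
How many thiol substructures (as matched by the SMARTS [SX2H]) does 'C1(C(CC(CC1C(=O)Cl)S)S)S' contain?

3

[SX2H] is the SMARTS for a thiol: an aliphatic sulfur with two connections, one being H.
The molecule carries 3 separate instances of a thiol (-SH) meeting every constraint; each maps to a distinct set of atoms, giving 3 matches.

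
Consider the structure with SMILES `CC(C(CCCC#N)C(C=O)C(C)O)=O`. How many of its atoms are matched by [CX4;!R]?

8

The query [CX4;!R] means: aliphatic carbon with four total connections, not in a ring.
Check the 15 heavy atoms by environment: 8× C (X4, acyclic) → match; 2× C (X3, acyclic) → no; 2× O (X1, acyclic) → no; 1× O (X2, acyclic) → no; 1× C (X2, acyclic) → no; 1× N (X1, acyclic) → no.
That gives 8 matching atoms.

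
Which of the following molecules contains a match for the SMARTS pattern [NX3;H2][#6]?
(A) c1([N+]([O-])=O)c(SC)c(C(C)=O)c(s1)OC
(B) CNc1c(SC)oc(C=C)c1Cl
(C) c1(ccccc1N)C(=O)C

C

[NX3;H2][#6] describes a trivalent nitrogen with two H attached to carbon (a primary amine).
(A) has a nitro group (-[N+](=O)[O-]) but the nitrogen is [N+] with no H, not NX3H2.
(B) has an N-methylamino group (-NHCH3) but the nitrogen bears two carbons and only one H (H1), not H2.
(C) contains a primary amino group (-NH2), which satisfies every atom and bond constraint.
So the answer is (C).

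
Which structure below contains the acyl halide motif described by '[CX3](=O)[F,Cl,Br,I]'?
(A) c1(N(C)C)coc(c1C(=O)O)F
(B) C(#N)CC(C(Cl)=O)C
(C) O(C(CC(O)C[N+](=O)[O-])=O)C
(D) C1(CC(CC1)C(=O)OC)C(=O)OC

[CX3](=O)[F,Cl,Br,I] describes a carbonyl carbon bonded to a halogen (an acyl halide).
(A) has a carboxylic acid group (-C(=O)OH) but the carbonyl is bonded to -OH, not to a halogen.
(B) contains an acyl chloride (-C(=O)Cl), which satisfies every atom and bond constraint.
(C) has a methyl-ester group (-C(=O)OCH3) but the carbonyl is bonded to -O-C, not to a halogen.
(D) has a methyl-ester group (-C(=O)OCH3) but the carbonyl is bonded to -O-C, not to a halogen.
So the answer is (B).

B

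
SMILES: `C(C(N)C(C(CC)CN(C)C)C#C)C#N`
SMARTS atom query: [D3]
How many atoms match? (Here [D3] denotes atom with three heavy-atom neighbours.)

The query [D3] means: atom with exactly three heavy-atom neighbours.
Check the 15 heavy atoms by environment: 5× C (D2) → no; 3× C (D3) → match; 1× N (D3) → match; 4× C (D1) → no; 2× N (D1) → no.
Summing the matching environments: 3 + 1 = 4 matching atoms.

4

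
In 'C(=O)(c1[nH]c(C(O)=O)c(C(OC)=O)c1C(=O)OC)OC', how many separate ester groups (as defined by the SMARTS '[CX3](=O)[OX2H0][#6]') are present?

[CX3](=O)[OX2H0][#6] is the SMARTS for an ester: a carbonyl carbon bonded to an oxygen that is itself bonded to carbon (no H on that O).
The molecule carries 3 separate instances of a methyl-ester group (-C(=O)OCH3) meeting every constraint; each maps to a distinct set of atoms, giving 3 matches.

3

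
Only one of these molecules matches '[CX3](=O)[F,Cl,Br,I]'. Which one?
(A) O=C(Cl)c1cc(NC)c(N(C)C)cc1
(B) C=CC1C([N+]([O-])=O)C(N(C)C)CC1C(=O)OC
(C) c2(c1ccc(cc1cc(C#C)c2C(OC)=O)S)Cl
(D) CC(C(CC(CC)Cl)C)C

A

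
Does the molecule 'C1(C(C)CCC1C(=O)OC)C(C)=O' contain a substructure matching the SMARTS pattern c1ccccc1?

No

The pattern c1ccccc1 describes six aromatic carbons in a ring — a benzene ring.
The closest candidate here is a methyl group (-CH3), but no six-membered all-carbon aromatic ring is present. No other fragment satisfies the full query, so there is no match.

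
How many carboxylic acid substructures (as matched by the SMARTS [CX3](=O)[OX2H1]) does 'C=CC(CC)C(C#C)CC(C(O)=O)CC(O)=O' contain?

[CX3](=O)[OX2H1] is the SMARTS for a carboxylic acid: an sp2 carbon double-bonded to O and single-bonded to an -OH oxygen.
The molecule carries 2 separate instances of a carboxylic acid group (-C(=O)OH) meeting every constraint; each maps to a distinct set of atoms, giving 2 matches.

2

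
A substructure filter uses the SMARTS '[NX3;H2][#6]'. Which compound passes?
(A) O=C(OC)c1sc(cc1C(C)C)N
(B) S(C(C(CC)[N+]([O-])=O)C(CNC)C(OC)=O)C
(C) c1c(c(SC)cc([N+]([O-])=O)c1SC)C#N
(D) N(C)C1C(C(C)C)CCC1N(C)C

[NX3;H2][#6] describes a trivalent nitrogen with two H attached to carbon (a primary amine).
(A) contains a primary amino group (-NH2), which satisfies every atom and bond constraint.
(B) has an N-methylamino group (-NHCH3) but the nitrogen bears two carbons and only one H (H1), not H2.
(C) has a nitrile (-C#N) but the nitrogen is NX1 (triple-bonded), not NX3 with two H.
(D) has a dimethylamino group (-N(CH3)2) but the nitrogen has H0, not H2.
So the answer is (A).

A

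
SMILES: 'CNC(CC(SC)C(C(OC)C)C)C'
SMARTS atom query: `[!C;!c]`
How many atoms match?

The query [!C;!c] means: neither aliphatic nor aromatic carbon — same as [!#6].
Check the 14 heavy atoms by environment: 11× C → no; 1× N → match; 1× O → match; 1× S → match.
Summing the matching environments: 1 + 1 + 1 = 3 matching atoms.

3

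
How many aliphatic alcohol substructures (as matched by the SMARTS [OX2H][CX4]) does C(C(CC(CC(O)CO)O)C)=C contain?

3

[OX2H][CX4] is the SMARTS for an aliphatic alcohol: a hydroxyl oxygen bound to an sp3 (X4) carbon.
The molecule carries 3 separate instances of a hydroxyl group (-OH) meeting every constraint; each maps to a distinct set of atoms, giving 3 matches.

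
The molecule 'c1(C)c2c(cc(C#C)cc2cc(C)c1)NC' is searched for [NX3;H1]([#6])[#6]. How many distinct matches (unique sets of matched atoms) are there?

[NX3;H1]([#6])[#6] is the SMARTS for a secondary amine: a trivalent nitrogen with one H, bonded to two carbons.
Exactly one fragment in the molecule meets all constraints, giving 1 match.

1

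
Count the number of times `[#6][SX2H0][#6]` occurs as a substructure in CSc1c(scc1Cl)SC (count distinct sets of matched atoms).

[#6][SX2H0][#6] is the SMARTS for a thioether: an aliphatic sulfur bridging two carbons with no H on the sulfur.
The molecule carries 2 separate instances of a methylthio ether (-SCH3) meeting every constraint; each maps to a distinct set of atoms, giving 2 matches.

2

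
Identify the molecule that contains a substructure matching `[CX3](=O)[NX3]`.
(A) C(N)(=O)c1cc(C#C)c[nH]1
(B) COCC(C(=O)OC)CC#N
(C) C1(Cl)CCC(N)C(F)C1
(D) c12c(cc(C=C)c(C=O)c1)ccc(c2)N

[CX3](=O)[NX3] describes a carbonyl carbon bonded to a trivalent nitrogen (an amide).
(A) contains a primary amide (-C(=O)NH2), which satisfies every atom and bond constraint.
(B) has a methyl-ester group (-C(=O)OCH3) but the carbonyl is bonded to O, not to an NX3 nitrogen.
(C) has a primary amino group (-NH2) but the -NH2 is not attached to a carbonyl carbon.
(D) has a primary amino group (-NH2) but the -NH2 is not attached to a carbonyl carbon.
So the answer is (A).

A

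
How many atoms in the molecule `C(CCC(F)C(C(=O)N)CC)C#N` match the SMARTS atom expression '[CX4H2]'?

4

The query [CX4H2] means: sp3 carbon (X4) with exactly two hydrogens.
Check the 13 heavy atoms by environment: 1× C (H3, X4) → no; 4× C (H2, X4) → match; 2× C (H1, X4) → no; 1× C (H0, X2) → no; 1× N (H0, X1) → no; 1× F (H0, X1) → no; 1× C (H0, X3) → no; 1× O (H0, X1) → no; 1× N (H2, X3) → no.
That gives 4 matching atoms.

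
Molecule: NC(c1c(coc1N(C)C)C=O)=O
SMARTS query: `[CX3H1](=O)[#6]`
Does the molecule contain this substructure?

The pattern [CX3H1](=O)[#6] describes an sp2 carbon with one H, double-bonded to O and single-bonded to carbon — an aldehyde.
The molecule carries an aldehyde (-CHO), whose atoms satisfy every constraint of the query, so the pattern matches.

Yes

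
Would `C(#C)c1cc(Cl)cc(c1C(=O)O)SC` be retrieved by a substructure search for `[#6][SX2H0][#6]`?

Yes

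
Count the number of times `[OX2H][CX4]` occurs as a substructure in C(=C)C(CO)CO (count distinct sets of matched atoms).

2

[OX2H][CX4] is the SMARTS for an aliphatic alcohol: a hydroxyl oxygen bound to an sp3 (X4) carbon.
The molecule carries 2 separate instances of a hydroxyl group (-OH) meeting every constraint; each maps to a distinct set of atoms, giving 2 matches.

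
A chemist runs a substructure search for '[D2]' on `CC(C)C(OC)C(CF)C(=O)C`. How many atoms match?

The query [D2] means: atom with exactly two heavy-atom neighbours.
Check the 12 heavy atoms by environment: 1× C (D2) → match; 4× C (D3) → no; 4× C (D1) → no; 1× F (D1) → no; 1× O (D1) → no; 1× O (D2) → match.
Summing the matching environments: 1 + 1 = 2 matching atoms.

2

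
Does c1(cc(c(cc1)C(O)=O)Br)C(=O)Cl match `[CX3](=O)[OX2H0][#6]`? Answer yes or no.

No

The pattern [CX3](=O)[OX2H0][#6] describes a carbonyl carbon bonded to an oxygen that is itself bonded to carbon (no H on that O) — an ester.
The closest candidate here is a carboxylic acid group (-C(=O)OH), but the singly-bonded O carries H (OX2H1, not H0). No other fragment satisfies the full query, so there is no match.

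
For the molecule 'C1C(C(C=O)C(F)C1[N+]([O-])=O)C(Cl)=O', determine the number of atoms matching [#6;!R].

2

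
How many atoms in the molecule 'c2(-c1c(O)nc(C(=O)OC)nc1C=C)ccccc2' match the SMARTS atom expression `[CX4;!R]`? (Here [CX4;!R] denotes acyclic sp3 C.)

The query [CX4;!R] means: aliphatic carbon with four total connections, not in a ring.
Check the 19 heavy atoms by environment: 2× n (aromatic, X2, in 6-ring) → no; 10× c (aromatic, X3, in 6-ring) → no; 2× O (X2, acyclic) → no; 3× C (X3, acyclic) → no; 1× O (X1, acyclic) → no; 1× C (X4, acyclic) → match.
That gives 1 matching atom.

1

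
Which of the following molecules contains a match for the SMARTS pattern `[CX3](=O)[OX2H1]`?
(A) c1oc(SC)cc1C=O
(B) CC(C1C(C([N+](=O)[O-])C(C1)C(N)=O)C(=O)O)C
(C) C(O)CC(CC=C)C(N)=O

B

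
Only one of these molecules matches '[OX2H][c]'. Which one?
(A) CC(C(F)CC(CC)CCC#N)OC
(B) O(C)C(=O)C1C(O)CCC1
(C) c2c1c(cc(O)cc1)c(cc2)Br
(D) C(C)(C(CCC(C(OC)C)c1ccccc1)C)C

C

[OX2H][c] describes a hydroxyl oxygen attached to an aromatic carbon (a phenol).
(A) has a methoxy ether (-OCH3) but the oxygen has H0, not H1.
(B) has a hydroxyl group (-OH) but the -OH is on an aliphatic carbon, not an aromatic c.
(C) contains a hydroxyl group (-OH), which satisfies every atom and bond constraint.
(D) has a methoxy ether (-OCH3) but the oxygen has H0, not H1.
So the answer is (C).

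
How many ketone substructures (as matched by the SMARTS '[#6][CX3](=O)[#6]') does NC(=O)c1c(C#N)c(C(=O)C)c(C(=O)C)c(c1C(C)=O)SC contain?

3

[#6][CX3](=O)[#6] is the SMARTS for a ketone: a carbonyl carbon (no H) flanked by two carbons.
The molecule carries 3 separate instances of an acetyl/ketone group (-C(=O)CH3) meeting every constraint; each maps to a distinct set of atoms, giving 3 matches.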